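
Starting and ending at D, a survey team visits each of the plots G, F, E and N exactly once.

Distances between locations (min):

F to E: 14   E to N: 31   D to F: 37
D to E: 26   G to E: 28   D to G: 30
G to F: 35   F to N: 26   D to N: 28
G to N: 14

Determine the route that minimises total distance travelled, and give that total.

With 4 stops there are 4!/2 = 12 distinct round trips (a route and its reverse cost the same).
D → G → F → E → N → D: 30+35+14+31+28 = 138
D → G → F → N → E → D: 30+35+26+31+26 = 148
D → G → E → F → N → D: 30+28+14+26+28 = 126
D → G → E → N → F → D: 30+28+31+26+37 = 152
D → G → N → F → E → D: 30+14+26+14+26 = 110
D → G → N → E → F → D: 30+14+31+14+37 = 126
D → F → G → E → N → D: 37+35+28+31+28 = 159
D → F → G → N → E → D: 37+35+14+31+26 = 143
D → F → E → G → N → D: 37+14+28+14+28 = 121
D → F → N → G → E → D: 37+26+14+28+26 = 131
D → E → G → F → N → D: 26+28+35+26+28 = 143
D → E → F → G → N → D: 26+14+35+14+28 = 117
The minimum is 110.
One optimal route: D → G → N → F → E → D (or its reverse).

110 min — the shortest possible round trip.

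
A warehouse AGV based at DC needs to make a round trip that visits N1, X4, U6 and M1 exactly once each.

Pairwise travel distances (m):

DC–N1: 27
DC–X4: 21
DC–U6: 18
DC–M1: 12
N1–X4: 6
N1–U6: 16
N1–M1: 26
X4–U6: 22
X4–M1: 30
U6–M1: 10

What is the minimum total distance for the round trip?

DC-N1-X4-U6-M1-DC: 27+6+22+10+12 = 77
DC-N1-X4-M1-U6-DC: 27+6+30+10+18 = 91
DC-N1-U6-X4-M1-DC: 27+16+22+30+12 = 107
DC-N1-U6-M1-X4-DC: 27+16+10+30+21 = 104
DC-N1-M1-X4-U6-DC: 27+26+30+22+18 = 123
DC-N1-M1-U6-X4-DC: 27+26+10+22+21 = 106
DC-X4-N1-U6-M1-DC: 21+6+16+10+12 = 65
DC-X4-N1-M1-U6-DC: 21+6+26+10+18 = 81
DC-X4-U6-N1-M1-DC: 21+22+16+26+12 = 97
DC-X4-M1-N1-U6-DC: 21+30+26+16+18 = 111
DC-U6-N1-X4-M1-DC: 18+16+6+30+12 = 82
DC-U6-X4-N1-M1-DC: 18+22+6+26+12 = 84
The minimum is 65.
One optimal route: DC → X4 → N1 → U6 → M1 → DC (or its reverse).

Shortest round trip = 65 m.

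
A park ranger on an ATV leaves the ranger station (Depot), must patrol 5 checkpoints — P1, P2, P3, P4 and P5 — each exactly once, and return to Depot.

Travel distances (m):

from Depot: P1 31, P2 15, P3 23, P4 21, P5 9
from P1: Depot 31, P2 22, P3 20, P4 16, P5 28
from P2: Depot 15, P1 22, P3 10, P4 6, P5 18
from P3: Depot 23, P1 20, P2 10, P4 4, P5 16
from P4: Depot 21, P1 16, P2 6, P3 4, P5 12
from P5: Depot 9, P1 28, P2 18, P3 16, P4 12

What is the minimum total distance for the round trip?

Depot → P1 → P2 → P3 → P4 → P5 → Depot: 31+22+10+4+12+9 = 88
Depot → P1 → P2 → P3 → P5 → P4 → Depot: 31+22+10+16+12+21 = 112
Depot → P1 → P2 → P4 → P3 → P5 → Depot: 31+22+6+4+16+9 = 88
Depot → P1 → P2 → P4 → P5 → P3 → Depot: 31+22+6+12+16+23 = 110
Depot → P1 → P2 → P5 → P3 → P4 → Depot: 31+22+18+16+4+21 = 112
Depot → P1 → P2 → P5 → P4 → P3 → Depot: 31+22+18+12+4+23 = 110
Depot → P1 → P3 → P2 → P4 → P5 → Depot: 31+20+10+6+12+9 = 88
Depot → P1 → P3 → P2 → P5 → P4 → Depot: 31+20+10+18+12+21 = 112
Depot → P1 → P3 → P4 → P2 → P5 → Depot: 31+20+4+6+18+9 = 88
Depot → P1 → P3 → P4 → P5 → P2 → Depot: 31+20+4+12+18+15 = 100
Depot → P1 → P3 → P5 → P2 → P4 → Depot: 31+20+16+18+6+21 = 112
Depot → P1 → P3 → P5 → P4 → P2 → Depot: 31+20+16+12+6+15 = 100
Depot → P1 → P4 → P2 → P3 → P5 → Depot: 31+16+6+10+16+9 = 88
Depot → P1 → P4 → P2 → P5 → P3 → Depot: 31+16+6+18+16+23 = 110
… (46 more)
Depot → P2 → P1 → P3 → P4 → P5 → Depot: 15+22+20+4+12+9 = 82  ← best
The minimum is 82.
One optimal route: Depot → P2 → P1 → P3 → P4 → P5 → Depot (or its reverse).

Shortest round trip = 82 m.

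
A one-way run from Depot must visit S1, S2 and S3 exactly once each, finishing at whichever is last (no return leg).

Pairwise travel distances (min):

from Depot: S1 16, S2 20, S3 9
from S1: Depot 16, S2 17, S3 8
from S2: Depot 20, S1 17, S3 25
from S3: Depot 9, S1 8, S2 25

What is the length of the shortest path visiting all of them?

There are 3! = 6 possible orderings.
Depot - S1 - S2 - S3: 16+17+25 = 58
Depot - S1 - S3 - S2: 16+8+25 = 49
Depot - S2 - S1 - S3: 20+17+8 = 45
Depot - S2 - S3 - S1: 20+25+8 = 53
Depot - S3 - S1 - S2: 9+8+17 = 34
Depot - S3 - S2 - S1: 9+25+17 = 51
The minimum is 34.
One shortest path: Depot → S3 → S1 → S2.

Shortest open route: 34 min.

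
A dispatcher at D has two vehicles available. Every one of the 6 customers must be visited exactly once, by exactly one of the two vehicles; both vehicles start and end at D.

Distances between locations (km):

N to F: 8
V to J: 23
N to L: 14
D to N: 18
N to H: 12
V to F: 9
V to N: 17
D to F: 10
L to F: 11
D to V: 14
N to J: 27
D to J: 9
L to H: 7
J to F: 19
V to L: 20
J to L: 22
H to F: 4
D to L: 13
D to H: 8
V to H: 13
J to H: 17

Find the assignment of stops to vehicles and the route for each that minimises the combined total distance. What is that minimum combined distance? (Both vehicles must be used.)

Check every non-empty split of the stops between the two vehicles; for each half take its own optimal tour:
  {V} + {N, J, L, H, F}: 28 + 65 = 93
  {N} + {V, J, L, H, F}: 36 + 65 = 101
  {V, N} + {J, L, H, F}: 49 + 52 = 101
  {J} + {V, N, L, H, F}: 18 + 60 = 78
  {V, J} + {N, L, H, F}: 46 + 47 = 93
  {N, J} + {V, L, H, F}: 54 + 47 = 101
  … (31 splits in total)
Best: vehicle 1 D → J → D = 18; vehicle 2 D → V → F → N → L → H → D = 60; combined 78.

Minimum combined distance: 78 km.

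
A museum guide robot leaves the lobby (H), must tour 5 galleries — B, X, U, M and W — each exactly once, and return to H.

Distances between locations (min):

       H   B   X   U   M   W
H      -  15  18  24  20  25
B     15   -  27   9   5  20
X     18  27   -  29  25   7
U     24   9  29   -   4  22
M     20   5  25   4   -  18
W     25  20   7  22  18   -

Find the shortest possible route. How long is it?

71 min — the shortest possible round trip.

H→B→X→U→M→W→H: 15+27+29+4+18+25 = 118
H→B→X→U→W→M→H: 15+27+29+22+18+20 = 131
H→B→X→M→U→W→H: 15+27+25+4+22+25 = 118
H→B→X→M→W→U→H: 15+27+25+18+22+24 = 131
H→B→X→W→U→M→H: 15+27+7+22+4+20 = 95
H→B→X→W→M→U→H: 15+27+7+18+4+24 = 95
H→B→U→X→M→W→H: 15+9+29+25+18+25 = 121
H→B→U→X→W→M→H: 15+9+29+7+18+20 = 98
H→B→U→M→X→W→H: 15+9+4+25+7+25 = 85
H→B→U→M→W→X→H: 15+9+4+18+7+18 = 71
H→B→U→W→X→M→H: 15+9+22+7+25+20 = 98
H→B→U→W→M→X→H: 15+9+22+18+25+18 = 107
H→B→M→X→U→W→H: 15+5+25+29+22+25 = 121
H→B→M→X→W→U→H: 15+5+25+7+22+24 = 98
… (46 more)
The minimum is 71.
One optimal route: H → B → U → M → W → X → H (or its reverse).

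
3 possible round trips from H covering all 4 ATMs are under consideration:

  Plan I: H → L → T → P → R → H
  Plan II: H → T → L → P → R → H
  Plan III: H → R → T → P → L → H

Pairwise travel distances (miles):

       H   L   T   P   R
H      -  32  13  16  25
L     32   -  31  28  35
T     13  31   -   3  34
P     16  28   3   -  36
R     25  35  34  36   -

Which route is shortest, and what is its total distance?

Shortest is Plan III, total 122 miles.

Plan I: 32 + 31 + 3 + 36 + 25 = 127
Plan II: 13 + 31 + 28 + 36 + 25 = 133
Plan III: 25 + 34 + 3 + 28 + 32 = 122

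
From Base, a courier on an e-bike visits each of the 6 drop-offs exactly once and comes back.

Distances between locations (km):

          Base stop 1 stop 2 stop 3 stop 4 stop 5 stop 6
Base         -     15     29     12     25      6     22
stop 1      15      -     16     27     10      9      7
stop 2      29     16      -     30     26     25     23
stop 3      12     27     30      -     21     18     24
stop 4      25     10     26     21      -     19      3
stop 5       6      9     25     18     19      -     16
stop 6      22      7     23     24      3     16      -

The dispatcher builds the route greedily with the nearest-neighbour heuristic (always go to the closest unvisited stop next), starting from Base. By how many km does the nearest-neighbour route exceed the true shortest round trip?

From Base: stop 5=6, stop 3=12, stop 1=15, stop 6=22, stop 4=25, stop 2=29 → choose stop 5 (6).
From stop 5: stop 1=9, stop 6=16, stop 3=18, stop 4=19, stop 2=25 → choose stop 1 (9).
From stop 1: stop 6=7, stop 4=10, stop 2=16, stop 3=27 → choose stop 6 (7).
From stop 6: stop 4=3, stop 2=23, stop 3=24 → choose stop 4 (3).
From stop 4: stop 3=21, stop 2=26 → choose stop 3 (21).
From stop 3: stop 2=30 → choose stop 2 (30).
NN route Base → stop 5 → stop 1 → stop 6 → stop 4 → stop 3 → stop 2 → Base costs 105.
Optimal: Base → stop 3 → stop 4 → stop 6 → stop 1 → stop 2 → stop 5 → Base costs 90 (by enumerating all 360 distinct tours).
Excess = 105 − 90 = 15.

Excess over optimum: 15 km.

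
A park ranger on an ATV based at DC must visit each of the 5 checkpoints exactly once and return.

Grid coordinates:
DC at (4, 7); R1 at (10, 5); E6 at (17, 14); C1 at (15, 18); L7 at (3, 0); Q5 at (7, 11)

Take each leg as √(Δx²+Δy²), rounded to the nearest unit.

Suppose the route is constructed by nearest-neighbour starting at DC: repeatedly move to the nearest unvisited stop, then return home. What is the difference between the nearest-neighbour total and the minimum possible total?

DC: Q5=5, R1=6, L7=7, E6=15, C1=16 ⇒ Q5
Q5: R1=7, E6=10, C1=11, L7=12 ⇒ R1
R1: L7=9, E6=11, C1=14 ⇒ L7
L7: E6=20, C1=22 ⇒ E6
E6: C1=4 ⇒ C1
NN route DC → Q5 → R1 → L7 → E6 → C1 → DC costs 61.
Optimal: DC → L7 → R1 → E6 → C1 → Q5 → DC costs 47 (by enumerating all 60 distinct tours).
Excess = 61 − 47 = 14.

14 longer than the optimal tour.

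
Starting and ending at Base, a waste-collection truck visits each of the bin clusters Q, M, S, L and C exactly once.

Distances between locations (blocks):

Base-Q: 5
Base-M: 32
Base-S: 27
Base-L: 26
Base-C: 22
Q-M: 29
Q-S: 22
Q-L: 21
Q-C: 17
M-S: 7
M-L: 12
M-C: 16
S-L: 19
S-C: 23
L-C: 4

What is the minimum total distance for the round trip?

72 blocks — the shortest possible round trip.

With 5 stops there are 5!/2 = 60 distinct round trips (a route and its reverse cost the same).
Base - Q - M - S - L - C - Base: 5+29+7+19+4+22 = 86
Base - Q - M - S - C - L - Base: 5+29+7+23+4+26 = 94
Base - Q - M - L - S - C - Base: 5+29+12+19+23+22 = 110
Base - Q - M - L - C - S - Base: 5+29+12+4+23+27 = 100
Base - Q - M - C - S - L - Base: 5+29+16+23+19+26 = 118
Base - Q - M - C - L - S - Base: 5+29+16+4+19+27 = 100
Base - Q - S - M - L - C - Base: 5+22+7+12+4+22 = 72
Base - Q - S - M - C - L - Base: 5+22+7+16+4+26 = 80
Base - Q - S - L - M - C - Base: 5+22+19+12+16+22 = 96
Base - Q - S - L - C - M - Base: 5+22+19+4+16+32 = 98
Base - Q - S - C - M - L - Base: 5+22+23+16+12+26 = 104
Base - Q - S - C - L - M - Base: 5+22+23+4+12+32 = 98
Base - Q - L - M - S - C - Base: 5+21+12+7+23+22 = 90
Base - Q - L - M - C - S - Base: 5+21+12+16+23+27 = 104
… (46 more)
The minimum is 72.
One optimal route: Base → Q → S → M → L → C → Base (or its reverse).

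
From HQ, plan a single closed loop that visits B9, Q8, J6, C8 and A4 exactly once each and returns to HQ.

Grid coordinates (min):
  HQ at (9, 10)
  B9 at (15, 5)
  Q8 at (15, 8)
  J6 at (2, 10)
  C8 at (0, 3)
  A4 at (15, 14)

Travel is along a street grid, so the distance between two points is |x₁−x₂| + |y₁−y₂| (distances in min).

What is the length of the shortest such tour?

With 5 stops there are 5!/2 = 60 distinct round trips (a route and its reverse cost the same).
HQ - B9 - Q8 - J6 - C8 - A4 - HQ: 11+3+15+9+26+10 = 74
HQ - B9 - Q8 - J6 - A4 - C8 - HQ: 11+3+15+17+26+16 = 88
HQ - B9 - Q8 - C8 - J6 - A4 - HQ: 11+3+20+9+17+10 = 70
HQ - B9 - Q8 - C8 - A4 - J6 - HQ: 11+3+20+26+17+7 = 84
HQ - B9 - Q8 - A4 - J6 - C8 - HQ: 11+3+6+17+9+16 = 62
HQ - B9 - Q8 - A4 - C8 - J6 - HQ: 11+3+6+26+9+7 = 62
HQ - B9 - J6 - Q8 - C8 - A4 - HQ: 11+18+15+20+26+10 = 100
HQ - B9 - J6 - Q8 - A4 - C8 - HQ: 11+18+15+6+26+16 = 92
HQ - B9 - J6 - C8 - Q8 - A4 - HQ: 11+18+9+20+6+10 = 74
HQ - B9 - J6 - C8 - A4 - Q8 - HQ: 11+18+9+26+6+8 = 78
HQ - B9 - J6 - A4 - Q8 - C8 - HQ: 11+18+17+6+20+16 = 88
HQ - B9 - J6 - A4 - C8 - Q8 - HQ: 11+18+17+26+20+8 = 100
HQ - B9 - C8 - Q8 - J6 - A4 - HQ: 11+17+20+15+17+10 = 90
HQ - B9 - C8 - Q8 - A4 - J6 - HQ: 11+17+20+6+17+7 = 78
… (46 more)
HQ - J6 - C8 - B9 - Q8 - A4 - HQ: 7+9+17+3+6+10 = 52  ← best
The minimum is 52.
One optimal route: HQ → J6 → C8 → B9 → Q8 → A4 → HQ (or its reverse).

Shortest round trip = 52 min.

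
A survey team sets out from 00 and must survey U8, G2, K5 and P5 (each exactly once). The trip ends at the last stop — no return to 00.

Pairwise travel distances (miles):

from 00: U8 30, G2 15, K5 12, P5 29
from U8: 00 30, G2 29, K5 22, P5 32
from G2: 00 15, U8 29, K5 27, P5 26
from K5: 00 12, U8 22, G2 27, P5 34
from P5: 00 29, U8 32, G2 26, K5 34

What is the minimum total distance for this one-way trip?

There are 4! = 24 possible orderings.
00→U8→G2→K5→P5: 30+29+27+34 = 120
00→U8→G2→P5→K5: 30+29+26+34 = 119
00→U8→K5→G2→P5: 30+22+27+26 = 105
00→U8→K5→P5→G2: 30+22+34+26 = 112
00→U8→P5→G2→K5: 30+32+26+27 = 115
00→U8→P5→K5→G2: 30+32+34+27 = 123
00→G2→U8→K5→P5: 15+29+22+34 = 100
00→G2→U8→P5→K5: 15+29+32+34 = 110
00→G2→K5→U8→P5: 15+27+22+32 = 96
00→G2→K5→P5→U8: 15+27+34+32 = 108
00→G2→P5→U8→K5: 15+26+32+22 = 95
00→G2→P5→K5→U8: 15+26+34+22 = 97
00→K5→U8→G2→P5: 12+22+29+26 = 89
00→K5→U8→P5→G2: 12+22+32+26 = 92
… (10 more)
The minimum is 89.
One shortest path: 00 → K5 → U8 → G2 → P5.

Shortest open route: 89 miles.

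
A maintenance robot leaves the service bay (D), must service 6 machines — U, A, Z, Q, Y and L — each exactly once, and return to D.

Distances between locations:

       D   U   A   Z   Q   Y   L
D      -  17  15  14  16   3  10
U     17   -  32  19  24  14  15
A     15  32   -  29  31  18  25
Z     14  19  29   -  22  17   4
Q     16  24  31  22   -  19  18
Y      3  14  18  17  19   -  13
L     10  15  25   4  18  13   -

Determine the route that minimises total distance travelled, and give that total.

Minimum total distance: 104.

D→U→A→Z→Q→Y→L→D: 17+32+29+22+19+13+10 = 142
D→U→A→Z→Q→L→Y→D: 17+32+29+22+18+13+3 = 134
D→U→A→Z→Y→Q→L→D: 17+32+29+17+19+18+10 = 142
D→U→A→Z→Y→L→Q→D: 17+32+29+17+13+18+16 = 142
D→U→A→Z→L→Q→Y→D: 17+32+29+4+18+19+3 = 122
D→U→A→Z→L→Y→Q→D: 17+32+29+4+13+19+16 = 130
D→U→A→Q→Z→Y→L→D: 17+32+31+22+17+13+10 = 142
D→U→A→Q→Z→L→Y→D: 17+32+31+22+4+13+3 = 122
… (352 more)
D→A→Q→Z→L→U→Y→D: 15+31+22+4+15+14+3 = 104  ← best
The minimum is 104.
One optimal route: D → A → Q → Z → L → U → Y → D (or its reverse).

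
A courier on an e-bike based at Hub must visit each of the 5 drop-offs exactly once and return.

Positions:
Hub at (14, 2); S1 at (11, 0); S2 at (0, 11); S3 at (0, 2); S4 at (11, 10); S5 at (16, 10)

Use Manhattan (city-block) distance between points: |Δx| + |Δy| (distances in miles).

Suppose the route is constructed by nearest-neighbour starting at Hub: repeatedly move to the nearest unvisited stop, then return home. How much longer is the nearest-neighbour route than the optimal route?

Excess over optimum: 6 miles.

From Hub: S1=5, S5=10, S4=11, S3=14, S2=23 → choose S1 (5).
From S1: S4=10, S3=13, S5=15, S2=22 → choose S4 (10).
From S4: S5=5, S2=12, S3=19 → choose S5 (5).
From S5: S2=17, S3=24 → choose S2 (17).
From S2: S3=9 → choose S3 (9).
NN route Hub → S1 → S4 → S5 → S2 → S3 → Hub costs 60.
Optimal: Hub → S1 → S3 → S2 → S4 → S5 → Hub costs 54 (by enumerating all 60 distinct tours).
Excess = 60 − 54 = 6.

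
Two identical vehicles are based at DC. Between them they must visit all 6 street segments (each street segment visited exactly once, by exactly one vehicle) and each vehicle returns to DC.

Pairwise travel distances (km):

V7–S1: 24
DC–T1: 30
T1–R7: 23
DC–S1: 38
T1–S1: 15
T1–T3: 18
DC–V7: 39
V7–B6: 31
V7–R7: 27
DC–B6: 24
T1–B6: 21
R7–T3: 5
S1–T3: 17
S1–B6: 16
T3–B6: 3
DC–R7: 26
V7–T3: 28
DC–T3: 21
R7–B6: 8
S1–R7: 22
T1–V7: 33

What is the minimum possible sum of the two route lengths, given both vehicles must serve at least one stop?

Minimum combined distance: 166 km.

Try each way of splitting the stops between the two vehicles (each non-empty) and, for each split, find the best tour for each vehicle:
  {T1} + {V7, S1, R7, T3, B6}: 60 + 113 = 173
  {V7} + {T1, S1, R7, T3, B6}: 78 + 95 = 173
  {T1, V7} + {S1, R7, T3, B6}: 102 + 88 = 190
  {S1} + {T1, V7, R7, T3, B6}: 76 + 122 = 198
  {T1, S1} + {V7, R7, T3, B6}: 83 + 98 = 181
  {V7, S1} + {T1, R7, T3, B6}: 101 + 85 = 186
  … (31 splits in total)
  {T1, V7, S1} + {R7, T3, B6}: 108 + 58 = 166  ← best
Best: vehicle 1 DC → T1 → S1 → V7 → DC = 108; vehicle 2 DC → R7 → T3 → B6 → DC = 58; combined 166.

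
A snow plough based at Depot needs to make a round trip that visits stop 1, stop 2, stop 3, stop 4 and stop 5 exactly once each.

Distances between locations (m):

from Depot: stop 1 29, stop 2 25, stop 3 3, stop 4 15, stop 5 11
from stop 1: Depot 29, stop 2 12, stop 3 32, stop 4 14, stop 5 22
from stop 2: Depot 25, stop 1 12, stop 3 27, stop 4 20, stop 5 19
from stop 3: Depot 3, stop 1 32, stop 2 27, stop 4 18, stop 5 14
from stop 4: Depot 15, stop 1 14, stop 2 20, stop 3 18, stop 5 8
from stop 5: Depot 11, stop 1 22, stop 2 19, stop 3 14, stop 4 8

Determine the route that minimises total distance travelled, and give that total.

Depot - stop 1 - stop 2 - stop 3 - stop 4 - stop 5 - Depot: 29+12+27+18+8+11 = 105
Depot - stop 1 - stop 2 - stop 3 - stop 5 - stop 4 - Depot: 29+12+27+14+8+15 = 105
Depot - stop 1 - stop 2 - stop 4 - stop 3 - stop 5 - Depot: 29+12+20+18+14+11 = 104
Depot - stop 1 - stop 2 - stop 4 - stop 5 - stop 3 - Depot: 29+12+20+8+14+3 = 86
Depot - stop 1 - stop 2 - stop 5 - stop 3 - stop 4 - Depot: 29+12+19+14+18+15 = 107
Depot - stop 1 - stop 2 - stop 5 - stop 4 - stop 3 - Depot: 29+12+19+8+18+3 = 89
Depot - stop 1 - stop 3 - stop 2 - stop 4 - stop 5 - Depot: 29+32+27+20+8+11 = 127
Depot - stop 1 - stop 3 - stop 2 - stop 5 - stop 4 - Depot: 29+32+27+19+8+15 = 130
Depot - stop 1 - stop 3 - stop 4 - stop 2 - stop 5 - Depot: 29+32+18+20+19+11 = 129
Depot - stop 1 - stop 3 - stop 4 - stop 5 - stop 2 - Depot: 29+32+18+8+19+25 = 131
Depot - stop 1 - stop 3 - stop 5 - stop 2 - stop 4 - Depot: 29+32+14+19+20+15 = 129
Depot - stop 1 - stop 3 - stop 5 - stop 4 - stop 2 - Depot: 29+32+14+8+20+25 = 128
Depot - stop 1 - stop 4 - stop 2 - stop 3 - stop 5 - Depot: 29+14+20+27+14+11 = 115
Depot - stop 1 - stop 4 - stop 2 - stop 5 - stop 3 - Depot: 29+14+20+19+14+3 = 99
… (46 more)
Depot - stop 3 - stop 2 - stop 1 - stop 4 - stop 5 - Depot: 3+27+12+14+8+11 = 75  ← best
The minimum is 75.
One optimal route: Depot → stop 3 → stop 2 → stop 1 → stop 4 → stop 5 → Depot (or its reverse).

Shortest round trip = 75 m.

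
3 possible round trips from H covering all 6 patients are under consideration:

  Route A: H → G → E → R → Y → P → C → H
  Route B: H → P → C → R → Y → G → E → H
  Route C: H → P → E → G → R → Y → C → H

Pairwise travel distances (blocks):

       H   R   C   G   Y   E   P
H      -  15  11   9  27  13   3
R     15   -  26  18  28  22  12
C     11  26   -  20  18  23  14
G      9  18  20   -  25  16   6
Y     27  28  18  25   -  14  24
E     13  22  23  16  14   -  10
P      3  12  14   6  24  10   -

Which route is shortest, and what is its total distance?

Route A: 9 + 16 + 22 + 28 + 24 + 14 + 11 = 124
Route B: 3 + 14 + 26 + 28 + 25 + 16 + 13 = 125
Route C: 3 + 10 + 16 + 18 + 28 + 18 + 11 = 104

104 blocks — Route C is the shortest.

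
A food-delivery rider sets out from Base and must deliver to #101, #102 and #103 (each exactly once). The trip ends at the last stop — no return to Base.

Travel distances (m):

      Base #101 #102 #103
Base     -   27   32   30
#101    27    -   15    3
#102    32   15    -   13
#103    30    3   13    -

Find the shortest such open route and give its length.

Shortest open route: 43 m.

There are 3! = 6 possible orderings.
Base - #101 - #102 - #103: 27+15+13 = 55
Base - #101 - #103 - #102: 27+3+13 = 43
Base - #102 - #101 - #103: 32+15+3 = 50
Base - #102 - #103 - #101: 32+13+3 = 48
Base - #103 - #101 - #102: 30+3+15 = 48
Base - #103 - #102 - #101: 30+13+15 = 58
The minimum is 43.
One shortest path: Base → #101 → #103 → #102.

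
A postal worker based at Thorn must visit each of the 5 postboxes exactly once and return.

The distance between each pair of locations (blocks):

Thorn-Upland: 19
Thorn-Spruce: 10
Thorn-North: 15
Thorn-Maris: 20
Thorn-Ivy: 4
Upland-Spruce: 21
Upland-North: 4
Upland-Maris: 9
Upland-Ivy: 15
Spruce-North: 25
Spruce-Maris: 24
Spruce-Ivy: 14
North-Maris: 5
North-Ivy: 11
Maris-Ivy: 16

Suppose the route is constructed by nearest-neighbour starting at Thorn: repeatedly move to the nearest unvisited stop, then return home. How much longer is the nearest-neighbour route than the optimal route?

Excess over optimum: 2 blocks.

Thorn: Ivy=4, Spruce=10, North=15, Upland=19, Maris=20 ⇒ Ivy
Ivy: North=11, Spruce=14, Upland=15, Maris=16 ⇒ North
North: Upland=4, Maris=5, Spruce=25 ⇒ Upland
Upland: Maris=9, Spruce=21 ⇒ Maris
Maris: Spruce=24 ⇒ Spruce
NN route Thorn → Ivy → North → Upland → Maris → Spruce → Thorn costs 62.
Optimal: Thorn → Spruce → Upland → North → Maris → Ivy → Thorn costs 60 (by enumerating all 60 distinct tours).
Excess = 62 − 60 = 2.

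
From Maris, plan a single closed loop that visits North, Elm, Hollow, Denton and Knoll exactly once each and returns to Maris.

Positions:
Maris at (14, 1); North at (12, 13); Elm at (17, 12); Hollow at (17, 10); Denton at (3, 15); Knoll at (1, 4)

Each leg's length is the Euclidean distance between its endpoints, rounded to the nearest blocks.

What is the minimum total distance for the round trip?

49 blocks — the shortest possible round trip.

Maris-North-Elm-Hollow-Denton-Knoll-Maris: 12+5+2+15+11+13 = 58
Maris-North-Elm-Hollow-Knoll-Denton-Maris: 12+5+2+17+11+18 = 65
Maris-North-Elm-Denton-Hollow-Knoll-Maris: 12+5+14+15+17+13 = 76
Maris-North-Elm-Denton-Knoll-Hollow-Maris: 12+5+14+11+17+9 = 68
Maris-North-Elm-Knoll-Hollow-Denton-Maris: 12+5+18+17+15+18 = 85
Maris-North-Elm-Knoll-Denton-Hollow-Maris: 12+5+18+11+15+9 = 70
Maris-North-Hollow-Elm-Denton-Knoll-Maris: 12+6+2+14+11+13 = 58
Maris-North-Hollow-Elm-Knoll-Denton-Maris: 12+6+2+18+11+18 = 67
Maris-North-Hollow-Denton-Elm-Knoll-Maris: 12+6+15+14+18+13 = 78
Maris-North-Hollow-Denton-Knoll-Elm-Maris: 12+6+15+11+18+11 = 73
Maris-North-Hollow-Knoll-Elm-Denton-Maris: 12+6+17+18+14+18 = 85
Maris-North-Hollow-Knoll-Denton-Elm-Maris: 12+6+17+11+14+11 = 71
Maris-North-Denton-Elm-Hollow-Knoll-Maris: 12+9+14+2+17+13 = 67
Maris-North-Denton-Elm-Knoll-Hollow-Maris: 12+9+14+18+17+9 = 79
… (46 more)
Maris-Hollow-Elm-North-Denton-Knoll-Maris: 9+2+5+9+11+13 = 49  ← best
The minimum is 49.
One optimal route: Maris → Hollow → Elm → North → Denton → Knoll → Maris (or its reverse).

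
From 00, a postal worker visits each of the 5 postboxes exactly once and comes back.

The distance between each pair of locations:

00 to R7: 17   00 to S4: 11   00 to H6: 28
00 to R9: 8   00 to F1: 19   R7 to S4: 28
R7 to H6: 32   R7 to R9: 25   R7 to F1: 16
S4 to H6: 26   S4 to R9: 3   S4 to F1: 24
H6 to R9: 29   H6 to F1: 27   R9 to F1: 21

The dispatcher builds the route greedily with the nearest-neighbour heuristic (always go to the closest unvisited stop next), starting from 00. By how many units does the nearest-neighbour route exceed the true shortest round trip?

From 00: R9=8, S4=11, R7=17, F1=19, H6=28 → choose R9 (8).
From R9: S4=3, F1=21, R7=25, H6=29 → choose S4 (3).
From S4: F1=24, H6=26, R7=28 → choose F1 (24).
From F1: R7=16, H6=27 → choose R7 (16).
From R7: H6=32 → choose H6 (32).
NN route 00 → R9 → S4 → F1 → R7 → H6 → 00 costs 111.
Optimal: 00 → R7 → F1 → H6 → S4 → R9 → 00 costs 97 (by enumerating all 60 distinct tours).
Excess = 111 − 97 = 14.

The nearest-neighbour route is 14 longer than optimal.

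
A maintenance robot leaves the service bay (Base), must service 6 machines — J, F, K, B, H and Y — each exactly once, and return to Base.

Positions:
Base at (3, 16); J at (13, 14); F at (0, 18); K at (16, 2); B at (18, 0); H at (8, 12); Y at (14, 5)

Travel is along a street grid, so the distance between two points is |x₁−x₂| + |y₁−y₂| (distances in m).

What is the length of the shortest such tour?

With 6 stops there are 6!/2 = 360 distinct round trips (a route and its reverse cost the same).
Base → J → F → K → B → H → Y → Base: 12+17+32+4+22+13+22 = 122
Base → J → F → K → B → Y → H → Base: 12+17+32+4+9+13+9 = 96
Base → J → F → K → H → B → Y → Base: 12+17+32+18+22+9+22 = 132
Base → J → F → K → H → Y → B → Base: 12+17+32+18+13+9+31 = 132
Base → J → F → K → Y → B → H → Base: 12+17+32+5+9+22+9 = 106
Base → J → F → K → Y → H → B → Base: 12+17+32+5+13+22+31 = 132
Base → J → F → B → K → H → Y → Base: 12+17+36+4+18+13+22 = 122
Base → J → F → B → K → Y → H → Base: 12+17+36+4+5+13+9 = 96
… (352 more)
Base → J → K → B → Y → H → F → Base: 12+15+4+9+13+14+5 = 72  ← best
The minimum is 72.
One optimal route: Base → J → K → B → Y → H → F → Base (or its reverse).

Minimum total distance: 72 m.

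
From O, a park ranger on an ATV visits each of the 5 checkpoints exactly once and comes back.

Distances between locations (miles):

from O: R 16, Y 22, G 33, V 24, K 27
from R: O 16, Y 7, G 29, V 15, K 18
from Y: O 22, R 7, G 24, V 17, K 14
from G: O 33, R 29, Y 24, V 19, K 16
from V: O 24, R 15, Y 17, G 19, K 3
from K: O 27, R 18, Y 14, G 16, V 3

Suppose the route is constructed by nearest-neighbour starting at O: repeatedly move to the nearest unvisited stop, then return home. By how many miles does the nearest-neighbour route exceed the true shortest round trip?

The nearest-neighbour route is 2 miles longer than optimal.

O: R=16, Y=22, V=24, K=27, G=33 ⇒ R
R: Y=7, V=15, K=18, G=29 ⇒ Y
Y: K=14, V=17, G=24 ⇒ K
K: V=3, G=16 ⇒ V
V: G=19 ⇒ G
NN route O → R → Y → K → V → G → O costs 92.
Optimal: O → R → Y → G → K → V → O costs 90 (by enumerating all 60 distinct tours).
Excess = 92 − 90 = 2.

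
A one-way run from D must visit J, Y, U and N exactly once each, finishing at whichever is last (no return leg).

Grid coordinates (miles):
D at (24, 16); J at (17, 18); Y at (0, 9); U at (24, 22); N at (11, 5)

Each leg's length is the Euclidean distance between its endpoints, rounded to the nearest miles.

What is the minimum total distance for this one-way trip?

There are 4! = 24 possible orderings.
D→J→Y→U→N: 7+19+27+21 = 74
D→J→Y→N→U: 7+19+12+21 = 59
D→J→U→Y→N: 7+8+27+12 = 54
D→J→U→N→Y: 7+8+21+12 = 48
D→J→N→Y→U: 7+14+12+27 = 60
D→J→N→U→Y: 7+14+21+27 = 69
D→Y→J→U→N: 25+19+8+21 = 73
D→Y→J→N→U: 25+19+14+21 = 79
D→Y→U→J→N: 25+27+8+14 = 74
D→Y→U→N→J: 25+27+21+14 = 87
D→Y→N→J→U: 25+12+14+8 = 59
D→Y→N→U→J: 25+12+21+8 = 66
D→U→J→Y→N: 6+8+19+12 = 45
D→U→J→N→Y: 6+8+14+12 = 40
… (10 more)
The minimum is 40.
One shortest path: D → U → J → N → Y.

40 miles — the minimum one-way total.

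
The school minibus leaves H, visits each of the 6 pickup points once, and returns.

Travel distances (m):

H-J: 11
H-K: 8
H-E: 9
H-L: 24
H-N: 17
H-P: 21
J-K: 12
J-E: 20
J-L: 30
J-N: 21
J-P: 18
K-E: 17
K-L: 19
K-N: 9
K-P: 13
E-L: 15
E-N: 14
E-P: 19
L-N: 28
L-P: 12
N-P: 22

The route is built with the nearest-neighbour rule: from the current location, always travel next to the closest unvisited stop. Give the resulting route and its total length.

Total distance 87 m via the nearest-neighbour route H → K → N → E → L → P → J → H.

From H: distances to unvisited — K=8, E=9, J=11, N=17, P=21, L=24. Nearest is K (8).
From K: distances to unvisited — N=9, J=12, P=13, E=17, L=19. Nearest is N (9).
From N: distances to unvisited — E=14, J=21, P=22, L=28. Nearest is E (14).
From E: distances to unvisited — L=15, P=19, J=20. Nearest is L (15).
From L: distances to unvisited — P=12, J=30. Nearest is P (12).
From P: distances to unvisited — J=18. Nearest is J (18).
Return J→H: 11.
Total = 8 + 9 + 14 + 15 + 12 + 18 + 11 = 87.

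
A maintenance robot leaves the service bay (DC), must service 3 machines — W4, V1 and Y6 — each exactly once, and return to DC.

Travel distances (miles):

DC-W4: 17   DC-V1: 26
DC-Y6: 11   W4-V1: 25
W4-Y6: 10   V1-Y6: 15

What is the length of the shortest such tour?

There are 3 distinct closed tours to check (reversals are equivalent).
DC→W4→V1→Y6→DC: 17+25+15+11 = 68
DC→W4→Y6→V1→DC: 17+10+15+26 = 68
DC→V1→W4→Y6→DC: 26+25+10+11 = 72
The minimum is 68.
One optimal route: DC → W4 → V1 → Y6 → DC (or its reverse).

Minimum total distance: 68 miles.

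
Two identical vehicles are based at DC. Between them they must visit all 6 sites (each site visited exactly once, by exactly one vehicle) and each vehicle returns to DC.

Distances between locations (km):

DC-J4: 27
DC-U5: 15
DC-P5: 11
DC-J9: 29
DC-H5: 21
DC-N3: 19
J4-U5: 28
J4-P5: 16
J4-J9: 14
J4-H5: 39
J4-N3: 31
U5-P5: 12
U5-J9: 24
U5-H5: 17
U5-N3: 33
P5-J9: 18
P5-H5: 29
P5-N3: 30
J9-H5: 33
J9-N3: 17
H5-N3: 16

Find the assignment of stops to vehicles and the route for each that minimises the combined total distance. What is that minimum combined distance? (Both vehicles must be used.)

125 km — the smallest possible combined total.

There are 2^5 − 1 = 31 ways to divide the 6 stops into two non-empty groups. For each, the best each vehicle can do is its own shortest tour through its group:
  {J4} + {U5, P5, J9, H5, N3}: 54 + 94 = 148
  {U5} + {J4, P5, J9, H5, N3}: 30 + 95 = 125
  {J4, U5} + {P5, J9, H5, N3}: 70 + 83 = 153
  {P5} + {J4, U5, J9, H5, N3}: 22 + 106 = 128
  {J4, P5} + {U5, J9, H5, N3}: 54 + 93 = 147
  {U5, P5} + {J4, J9, H5, N3}: 38 + 95 = 133
  … (31 splits in total)
Best: vehicle 1 DC → U5 → DC = 30; vehicle 2 DC → P5 → J4 → J9 → N3 → H5 → DC = 95; combined 125.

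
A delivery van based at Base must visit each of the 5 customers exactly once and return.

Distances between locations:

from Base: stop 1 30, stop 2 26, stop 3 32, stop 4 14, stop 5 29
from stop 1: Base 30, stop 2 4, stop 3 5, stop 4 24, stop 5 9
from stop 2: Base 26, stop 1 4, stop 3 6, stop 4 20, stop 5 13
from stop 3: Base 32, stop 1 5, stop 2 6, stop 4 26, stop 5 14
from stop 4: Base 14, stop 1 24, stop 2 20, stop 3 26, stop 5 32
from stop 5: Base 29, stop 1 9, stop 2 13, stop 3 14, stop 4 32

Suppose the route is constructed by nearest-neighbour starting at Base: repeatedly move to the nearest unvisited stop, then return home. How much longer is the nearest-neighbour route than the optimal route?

Base: stop 4=14, stop 2=26, stop 5=29, stop 1=30, stop 3=32 ⇒ stop 4
stop 4: stop 2=20, stop 1=24, stop 3=26, stop 5=32 ⇒ stop 2
stop 2: stop 1=4, stop 3=6, stop 5=13 ⇒ stop 1
stop 1: stop 3=5, stop 5=9 ⇒ stop 3
stop 3: stop 5=14 ⇒ stop 5
NN route Base → stop 4 → stop 2 → stop 1 → stop 3 → stop 5 → Base costs 86.
Optimal: Base → stop 4 → stop 2 → stop 3 → stop 1 → stop 5 → Base costs 83 (by enumerating all 60 distinct tours).
Excess = 86 − 83 = 3.

3 longer than the optimal tour.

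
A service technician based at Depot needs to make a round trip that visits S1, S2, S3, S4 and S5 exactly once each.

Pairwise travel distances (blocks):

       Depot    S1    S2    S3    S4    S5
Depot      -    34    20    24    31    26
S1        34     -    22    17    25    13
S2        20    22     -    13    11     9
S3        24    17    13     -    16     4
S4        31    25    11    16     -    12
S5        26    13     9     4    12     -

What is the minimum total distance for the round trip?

Minimum total distance: 97 blocks.

There are 60 distinct closed tours to check (reversals are equivalent).
Depot - S1 - S2 - S3 - S4 - S5 - Depot: 34+22+13+16+12+26 = 123
Depot - S1 - S2 - S3 - S5 - S4 - Depot: 34+22+13+4+12+31 = 116
Depot - S1 - S2 - S4 - S3 - S5 - Depot: 34+22+11+16+4+26 = 113
Depot - S1 - S2 - S4 - S5 - S3 - Depot: 34+22+11+12+4+24 = 107
Depot - S1 - S2 - S5 - S3 - S4 - Depot: 34+22+9+4+16+31 = 116
Depot - S1 - S2 - S5 - S4 - S3 - Depot: 34+22+9+12+16+24 = 117
Depot - S1 - S3 - S2 - S4 - S5 - Depot: 34+17+13+11+12+26 = 113
Depot - S1 - S3 - S2 - S5 - S4 - Depot: 34+17+13+9+12+31 = 116
Depot - S1 - S3 - S4 - S2 - S5 - Depot: 34+17+16+11+9+26 = 113
Depot - S1 - S3 - S4 - S5 - S2 - Depot: 34+17+16+12+9+20 = 108
Depot - S1 - S3 - S5 - S2 - S4 - Depot: 34+17+4+9+11+31 = 106
Depot - S1 - S3 - S5 - S4 - S2 - Depot: 34+17+4+12+11+20 = 98
Depot - S1 - S4 - S2 - S3 - S5 - Depot: 34+25+11+13+4+26 = 113
Depot - S1 - S4 - S2 - S5 - S3 - Depot: 34+25+11+9+4+24 = 107
… (46 more)
Depot - S2 - S4 - S1 - S5 - S3 - Depot: 20+11+25+13+4+24 = 97  ← best
The minimum is 97.
One optimal route: Depot → S2 → S4 → S1 → S5 → S3 → Depot (or its reverse).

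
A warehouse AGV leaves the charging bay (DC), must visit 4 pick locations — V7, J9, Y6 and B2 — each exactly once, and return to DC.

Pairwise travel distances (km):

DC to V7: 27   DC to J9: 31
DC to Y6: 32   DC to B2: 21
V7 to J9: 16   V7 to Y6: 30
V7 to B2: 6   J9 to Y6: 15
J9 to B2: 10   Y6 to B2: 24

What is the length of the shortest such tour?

DC - V7 - J9 - Y6 - B2 - DC: 27+16+15+24+21 = 103
DC - V7 - J9 - B2 - Y6 - DC: 27+16+10+24+32 = 109
DC - V7 - Y6 - J9 - B2 - DC: 27+30+15+10+21 = 103
DC - V7 - Y6 - B2 - J9 - DC: 27+30+24+10+31 = 122
DC - V7 - B2 - J9 - Y6 - DC: 27+6+10+15+32 = 90
DC - V7 - B2 - Y6 - J9 - DC: 27+6+24+15+31 = 103
DC - J9 - V7 - Y6 - B2 - DC: 31+16+30+24+21 = 122
DC - J9 - V7 - B2 - Y6 - DC: 31+16+6+24+32 = 109
DC - J9 - Y6 - V7 - B2 - DC: 31+15+30+6+21 = 103
DC - J9 - B2 - V7 - Y6 - DC: 31+10+6+30+32 = 109
DC - Y6 - V7 - J9 - B2 - DC: 32+30+16+10+21 = 109
DC - Y6 - J9 - V7 - B2 - DC: 32+15+16+6+21 = 90
The minimum is 90.
One optimal route: DC → V7 → B2 → J9 → Y6 → DC (or its reverse).

Minimum total distance: 90 km.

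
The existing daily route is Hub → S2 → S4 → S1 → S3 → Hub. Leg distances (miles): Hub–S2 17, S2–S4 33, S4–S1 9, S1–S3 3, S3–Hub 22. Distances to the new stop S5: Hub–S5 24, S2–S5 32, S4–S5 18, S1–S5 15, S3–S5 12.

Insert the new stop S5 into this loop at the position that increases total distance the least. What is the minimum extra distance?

Insertion cost between consecutive stops i–j is d(i,S5) + d(S5,j) − d(i,j):
  between Hub and S2: 24 + 32 − 17 = 39
  between S2 and S4: 32 + 18 − 33 = 17
  between S4 and S1: 18 + 15 − 9 = 24
  between S1 and S3: 15 + 12 − 3 = 24
  between S3 and Hub: 12 + 24 − 22 = 14
Cheapest insertion is between S3 and Hub, adding 14.
New total = 84 + 14 = 98.

Adding 14 miles by placing S5 on the S3–Hub leg.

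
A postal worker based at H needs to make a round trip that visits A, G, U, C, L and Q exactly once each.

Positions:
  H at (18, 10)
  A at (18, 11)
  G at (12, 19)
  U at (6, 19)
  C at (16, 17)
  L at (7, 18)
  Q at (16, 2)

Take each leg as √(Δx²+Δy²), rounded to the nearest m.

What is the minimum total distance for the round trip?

44 m — the shortest possible round trip.

H → A → G → U → C → L → Q → H: 1+10+6+10+9+18+8 = 62
H → A → G → U → C → Q → L → H: 1+10+6+10+15+18+14 = 74
H → A → G → U → L → C → Q → H: 1+10+6+1+9+15+8 = 50
H → A → G → U → L → Q → C → H: 1+10+6+1+18+15+7 = 58
H → A → G → U → Q → C → L → H: 1+10+6+20+15+9+14 = 75
H → A → G → U → Q → L → C → H: 1+10+6+20+18+9+7 = 71
H → A → G → C → U → L → Q → H: 1+10+4+10+1+18+8 = 52
H → A → G → C → U → Q → L → H: 1+10+4+10+20+18+14 = 77
… (352 more)
H → A → C → G → U → L → Q → H: 1+6+4+6+1+18+8 = 44  ← best
The minimum is 44.
One optimal route: H → A → C → G → U → L → Q → H (or its reverse).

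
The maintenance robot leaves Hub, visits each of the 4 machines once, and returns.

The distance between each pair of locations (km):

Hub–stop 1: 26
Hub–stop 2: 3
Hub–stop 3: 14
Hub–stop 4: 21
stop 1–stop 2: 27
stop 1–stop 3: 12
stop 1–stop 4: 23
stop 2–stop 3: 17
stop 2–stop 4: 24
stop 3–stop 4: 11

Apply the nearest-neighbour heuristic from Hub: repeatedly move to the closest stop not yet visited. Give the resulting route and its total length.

Nearest-neighbour total = 80 km; route Hub → stop 2 → stop 3 → stop 4 → stop 1 → Hub.

At Hub the remaining stops are stop 2 3, stop 3 14, stop 4 21, stop 1 26; go to stop 2.
At stop 2 the remaining stops are stop 3 17, stop 4 24, stop 1 27; go to stop 3.
At stop 3 the remaining stops are stop 4 11, stop 1 12; go to stop 4.
At stop 4 the remaining stops are stop 1 23; go to stop 1.
Return stop 1→Hub: 26.
Total = 3 + 17 + 11 + 23 + 26 = 80.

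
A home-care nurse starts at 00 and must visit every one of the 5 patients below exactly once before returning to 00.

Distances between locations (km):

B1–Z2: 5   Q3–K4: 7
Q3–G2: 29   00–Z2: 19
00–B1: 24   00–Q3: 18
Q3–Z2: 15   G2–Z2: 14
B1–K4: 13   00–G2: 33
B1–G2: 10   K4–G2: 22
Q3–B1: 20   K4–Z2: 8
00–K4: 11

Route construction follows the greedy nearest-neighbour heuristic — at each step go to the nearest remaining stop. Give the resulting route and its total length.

Nearest-neighbour total = 81 km; route 00 → K4 → Q3 → Z2 → B1 → G2 → 00.

From 00: distances to unvisited — K4=11, Q3=18, Z2=19, B1=24, G2=33. Nearest is K4 (11).
From K4: distances to unvisited — Q3=7, Z2=8, B1=13, G2=22. Nearest is Q3 (7).
From Q3: distances to unvisited — Z2=15, B1=20, G2=29. Nearest is Z2 (15).
From Z2: distances to unvisited — B1=5, G2=14. Nearest is B1 (5).
From B1: distances to unvisited — G2=10. Nearest is G2 (10).
Return G2→00: 33.
Total = 11 + 7 + 15 + 5 + 10 + 33 = 81.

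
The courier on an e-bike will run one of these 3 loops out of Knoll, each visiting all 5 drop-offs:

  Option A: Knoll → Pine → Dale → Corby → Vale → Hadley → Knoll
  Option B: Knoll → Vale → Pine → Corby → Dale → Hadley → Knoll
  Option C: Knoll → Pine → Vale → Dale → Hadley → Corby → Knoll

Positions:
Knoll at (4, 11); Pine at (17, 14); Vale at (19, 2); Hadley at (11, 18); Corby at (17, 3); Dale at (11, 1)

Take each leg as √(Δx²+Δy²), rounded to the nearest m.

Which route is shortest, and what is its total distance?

Shortest is Option A, total 63 m.

Option A: 13 + 14 + 6 + 2 + 18 + 10 = 63
Option B: 17 + 12 + 11 + 6 + 17 + 10 = 73
Option C: 13 + 12 + 8 + 17 + 16 + 15 = 81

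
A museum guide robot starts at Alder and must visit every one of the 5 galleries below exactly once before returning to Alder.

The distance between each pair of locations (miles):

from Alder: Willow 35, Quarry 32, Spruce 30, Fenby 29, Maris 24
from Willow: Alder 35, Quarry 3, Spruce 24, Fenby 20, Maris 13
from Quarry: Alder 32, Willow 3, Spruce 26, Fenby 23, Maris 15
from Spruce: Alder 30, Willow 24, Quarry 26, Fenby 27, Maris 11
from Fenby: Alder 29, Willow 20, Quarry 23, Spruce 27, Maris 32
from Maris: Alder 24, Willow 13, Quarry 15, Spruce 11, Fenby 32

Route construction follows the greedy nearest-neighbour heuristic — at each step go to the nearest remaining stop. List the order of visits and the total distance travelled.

At Alder the remaining stops are Maris 24, Fenby 29, Spruce 30, Quarry 32, Willow 35; go to Maris.
At Maris the remaining stops are Spruce 11, Willow 13, Quarry 15, Fenby 32; go to Spruce.
At Spruce the remaining stops are Willow 24, Quarry 26, Fenby 27; go to Willow.
At Willow the remaining stops are Quarry 3, Fenby 20; go to Quarry.
At Quarry the remaining stops are Fenby 23; go to Fenby.
Return Fenby→Alder: 29.
Total = 24 + 11 + 24 + 3 + 23 + 29 = 114.

114 miles along Alder → Maris → Spruce → Willow → Quarry → Fenby → Alder.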